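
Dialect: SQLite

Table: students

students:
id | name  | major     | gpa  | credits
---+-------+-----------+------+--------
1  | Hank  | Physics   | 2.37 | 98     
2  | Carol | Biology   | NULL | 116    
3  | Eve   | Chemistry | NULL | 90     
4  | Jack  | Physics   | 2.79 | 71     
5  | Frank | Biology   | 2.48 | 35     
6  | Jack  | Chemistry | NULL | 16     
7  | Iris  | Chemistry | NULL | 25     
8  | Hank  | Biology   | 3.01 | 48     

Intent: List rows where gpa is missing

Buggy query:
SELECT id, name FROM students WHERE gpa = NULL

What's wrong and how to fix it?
Bug: Comparing to NULL with '=' never matches; NULL = NULL is unknown, not true

Fix: Use IS NULL to test for NULL

Corrected query:
SELECT id, name FROM students WHERE gpa IS NULL

Result:
id | name 
---+------
2  | Carol
3  | Eve  
6  | Jack 
7  | Iris 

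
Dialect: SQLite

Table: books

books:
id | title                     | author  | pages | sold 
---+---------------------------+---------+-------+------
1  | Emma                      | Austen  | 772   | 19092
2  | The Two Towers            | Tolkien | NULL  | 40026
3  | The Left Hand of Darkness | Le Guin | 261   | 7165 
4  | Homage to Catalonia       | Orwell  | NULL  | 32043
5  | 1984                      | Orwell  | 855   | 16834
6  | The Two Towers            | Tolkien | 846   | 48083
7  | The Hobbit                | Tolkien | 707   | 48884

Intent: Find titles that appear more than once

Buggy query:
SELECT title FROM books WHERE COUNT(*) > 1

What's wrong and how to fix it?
Bug: WHERE can't reference COUNT(*); aggregates are computed after WHERE

Fix: Group first, then use HAVING for the count condition

Corrected query:
SELECT title FROM books GROUP BY title HAVING COUNT(*) > 1

Result:
title         
--------------
The Two Towers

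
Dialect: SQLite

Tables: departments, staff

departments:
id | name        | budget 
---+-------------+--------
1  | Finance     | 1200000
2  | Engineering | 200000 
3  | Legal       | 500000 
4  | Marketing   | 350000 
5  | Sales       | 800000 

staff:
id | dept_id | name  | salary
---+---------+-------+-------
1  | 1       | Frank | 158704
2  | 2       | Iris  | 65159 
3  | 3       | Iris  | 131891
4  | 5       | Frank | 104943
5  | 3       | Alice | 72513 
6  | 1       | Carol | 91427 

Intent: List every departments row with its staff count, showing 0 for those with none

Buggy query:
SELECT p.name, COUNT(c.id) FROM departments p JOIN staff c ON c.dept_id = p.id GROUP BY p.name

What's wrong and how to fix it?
Bug: INNER JOIN drops departments rows that have no matching staff rows

Fix: Use LEFT JOIN so parents without children still appear (COUNT(c.id) gives 0)

Corrected query:
SELECT p.name, COUNT(c.id) FROM departments p LEFT JOIN staff c ON c.dept_id = p.id GROUP BY p.name

Result:
name        | COUNT(c.id)
------------+------------
Engineering | 1          
Finance     | 2          
Legal       | 2          
Marketing   | 0          
Sales       | 1          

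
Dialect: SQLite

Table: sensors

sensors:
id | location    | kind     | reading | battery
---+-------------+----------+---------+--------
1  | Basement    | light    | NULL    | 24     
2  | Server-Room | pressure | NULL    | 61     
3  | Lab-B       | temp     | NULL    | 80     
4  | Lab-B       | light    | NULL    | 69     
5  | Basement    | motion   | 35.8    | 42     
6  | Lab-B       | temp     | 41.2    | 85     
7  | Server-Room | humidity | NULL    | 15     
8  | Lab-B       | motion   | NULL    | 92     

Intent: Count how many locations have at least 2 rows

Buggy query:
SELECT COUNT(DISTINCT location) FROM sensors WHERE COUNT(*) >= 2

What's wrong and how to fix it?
Bug: COUNT(*) cannot appear in WHERE; the per-group count doesn't exist yet

Fix: Group first with HAVING COUNT(*) >= 2, then COUNT the resulting groups

Corrected query:
SELECT COUNT(*) FROM (SELECT location FROM sensors GROUP BY location HAVING COUNT(*) >= 2)

Result:
COUNT(*)
--------
3       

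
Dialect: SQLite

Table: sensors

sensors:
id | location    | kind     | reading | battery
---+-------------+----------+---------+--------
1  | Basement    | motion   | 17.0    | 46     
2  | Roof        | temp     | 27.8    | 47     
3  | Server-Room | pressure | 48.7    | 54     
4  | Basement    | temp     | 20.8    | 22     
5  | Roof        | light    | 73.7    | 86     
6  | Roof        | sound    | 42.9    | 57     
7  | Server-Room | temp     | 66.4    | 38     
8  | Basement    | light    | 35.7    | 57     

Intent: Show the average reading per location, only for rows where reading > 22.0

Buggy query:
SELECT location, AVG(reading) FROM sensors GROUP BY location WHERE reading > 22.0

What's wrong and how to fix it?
Bug: Row-level WHERE must come before GROUP BY in the clause order

Fix: Move the WHERE clause before GROUP BY

Corrected query:
SELECT location, AVG(reading) FROM sensors WHERE reading > 22.0 GROUP BY location

Result:
location    | AVG(reading)
------------+-------------
Basement    | 35.7        
Roof        | 48.133333   
Server-Room | 57.55       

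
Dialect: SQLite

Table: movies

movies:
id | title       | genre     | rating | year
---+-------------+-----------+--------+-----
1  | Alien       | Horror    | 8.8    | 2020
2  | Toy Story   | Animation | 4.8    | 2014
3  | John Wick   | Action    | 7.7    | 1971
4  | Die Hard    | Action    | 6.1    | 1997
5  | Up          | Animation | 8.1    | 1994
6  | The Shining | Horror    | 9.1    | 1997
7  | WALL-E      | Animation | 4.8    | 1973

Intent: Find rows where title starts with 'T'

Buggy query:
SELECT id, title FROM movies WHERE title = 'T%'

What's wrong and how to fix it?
Bug: '=' compares the literal string including the % character; pattern matching needs LIKE

Fix: Use LIKE for wildcard pattern matching

Corrected query:
SELECT id, title FROM movies WHERE title LIKE 'T%'

Result:
id | title      
---+------------
2  | Toy Story  
6  | The Shining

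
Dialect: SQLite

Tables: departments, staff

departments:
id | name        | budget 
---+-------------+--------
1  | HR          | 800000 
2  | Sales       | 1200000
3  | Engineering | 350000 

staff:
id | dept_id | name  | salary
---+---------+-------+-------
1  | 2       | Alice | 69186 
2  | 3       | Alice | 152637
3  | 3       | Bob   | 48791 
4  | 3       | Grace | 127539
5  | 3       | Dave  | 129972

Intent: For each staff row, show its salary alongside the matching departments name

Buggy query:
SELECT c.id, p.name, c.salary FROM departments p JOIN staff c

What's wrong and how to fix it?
Bug: JOIN with no ON clause produces a cartesian product; every staff row pairs with every departments row

Fix: Specify the join condition linking the foreign key to the parent id

Corrected query:
SELECT c.id, p.name, c.salary FROM departments p JOIN staff c ON c.dept_id = p.id

Result:
id | name        | salary
---+-------------+-------
1  | Sales       | 69186 
2  | Engineering | 152637
3  | Engineering | 48791 
4  | Engineering | 127539
5  | Engineering | 129972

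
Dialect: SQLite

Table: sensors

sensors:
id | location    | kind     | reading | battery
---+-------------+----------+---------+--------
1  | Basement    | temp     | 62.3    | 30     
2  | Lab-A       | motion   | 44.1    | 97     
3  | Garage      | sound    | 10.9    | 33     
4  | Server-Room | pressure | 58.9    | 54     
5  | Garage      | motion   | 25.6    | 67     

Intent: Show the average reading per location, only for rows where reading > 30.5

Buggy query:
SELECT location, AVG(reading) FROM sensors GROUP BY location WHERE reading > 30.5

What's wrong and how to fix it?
Bug: WHERE cannot follow GROUP BY

Fix: Place WHERE between FROM and GROUP BY

Corrected query:
SELECT location, AVG(reading) FROM sensors WHERE reading > 30.5 GROUP BY location

Result:
location    | AVG(reading)
------------+-------------
Basement    | 62.3        
Lab-A       | 44.1        
Server-Room | 58.9        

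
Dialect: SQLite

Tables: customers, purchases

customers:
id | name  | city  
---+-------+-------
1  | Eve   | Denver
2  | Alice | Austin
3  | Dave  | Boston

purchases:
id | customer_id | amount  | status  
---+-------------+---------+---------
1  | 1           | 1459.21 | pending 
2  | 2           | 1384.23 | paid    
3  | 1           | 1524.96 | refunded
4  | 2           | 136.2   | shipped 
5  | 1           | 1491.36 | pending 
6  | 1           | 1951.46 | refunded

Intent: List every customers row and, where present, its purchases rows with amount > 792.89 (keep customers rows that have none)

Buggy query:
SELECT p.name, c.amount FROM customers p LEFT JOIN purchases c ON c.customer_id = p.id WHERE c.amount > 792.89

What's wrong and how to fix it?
Bug: A WHERE condition on the right-hand table after LEFT JOIN drops unmatched parents

Fix: Move the right-table condition into the ON clause so unmatched parents are kept

Corrected query:
SELECT p.name, c.amount FROM customers p LEFT JOIN purchases c ON c.customer_id = p.id AND c.amount > 792.89

Result:
name  | amount 
------+--------
Eve   | 1459.21
Eve   | 1491.36
Eve   | 1524.96
Eve   | 1951.46
Alice | 1384.23
Dave  | NULL   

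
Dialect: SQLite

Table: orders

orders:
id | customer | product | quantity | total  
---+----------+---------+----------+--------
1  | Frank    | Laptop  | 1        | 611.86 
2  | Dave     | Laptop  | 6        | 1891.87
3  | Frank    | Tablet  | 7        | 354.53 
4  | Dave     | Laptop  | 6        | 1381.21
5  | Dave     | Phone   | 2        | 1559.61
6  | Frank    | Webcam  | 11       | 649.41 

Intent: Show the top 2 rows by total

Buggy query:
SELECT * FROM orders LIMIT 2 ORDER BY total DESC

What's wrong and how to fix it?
Bug: ORDER BY cannot follow LIMIT; LIMIT is the final clause

Fix: Sort with ORDER BY, then apply LIMIT

Corrected query:
SELECT * FROM orders ORDER BY total DESC LIMIT 2

Result:
id | customer | product | quantity | total  
---+----------+---------+----------+--------
2  | Dave     | Laptop  | 6        | 1891.87
5  | Dave     | Phone   | 2        | 1559.61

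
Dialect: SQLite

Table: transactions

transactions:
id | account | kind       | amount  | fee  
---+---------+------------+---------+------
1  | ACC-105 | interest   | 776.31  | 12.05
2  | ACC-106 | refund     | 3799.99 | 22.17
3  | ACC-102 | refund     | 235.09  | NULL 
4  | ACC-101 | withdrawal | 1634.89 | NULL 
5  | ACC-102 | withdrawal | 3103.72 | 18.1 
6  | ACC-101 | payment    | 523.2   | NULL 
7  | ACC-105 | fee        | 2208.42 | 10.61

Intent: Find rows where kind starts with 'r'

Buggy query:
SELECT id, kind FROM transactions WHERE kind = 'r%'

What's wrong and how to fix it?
Bug: '=' compares the literal string including the % character; pattern matching needs LIKE

Fix: Replace '=' with LIKE so 'r%' is treated as a pattern

Corrected query:
SELECT id, kind FROM transactions WHERE kind LIKE 'r%'

Result:
id | kind  
---+-------
2  | refund
3  | refund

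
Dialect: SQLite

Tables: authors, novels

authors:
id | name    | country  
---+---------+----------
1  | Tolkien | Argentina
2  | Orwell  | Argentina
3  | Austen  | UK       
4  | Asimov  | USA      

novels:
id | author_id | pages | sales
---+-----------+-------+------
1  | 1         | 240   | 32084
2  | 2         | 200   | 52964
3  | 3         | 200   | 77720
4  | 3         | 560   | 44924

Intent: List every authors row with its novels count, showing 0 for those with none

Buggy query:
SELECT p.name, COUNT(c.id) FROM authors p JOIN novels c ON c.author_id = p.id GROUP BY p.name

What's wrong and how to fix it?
Bug: An inner join excludes parents with zero children

Fix: Use LEFT JOIN so parents without children still appear (COUNT(c.id) gives 0)

Corrected query:
SELECT p.name, COUNT(c.id) FROM authors p LEFT JOIN novels c ON c.author_id = p.id GROUP BY p.name

Result:
name    | COUNT(c.id)
--------+------------
Asimov  | 0          
Austen  | 2          
Orwell  | 1          
Tolkien | 1          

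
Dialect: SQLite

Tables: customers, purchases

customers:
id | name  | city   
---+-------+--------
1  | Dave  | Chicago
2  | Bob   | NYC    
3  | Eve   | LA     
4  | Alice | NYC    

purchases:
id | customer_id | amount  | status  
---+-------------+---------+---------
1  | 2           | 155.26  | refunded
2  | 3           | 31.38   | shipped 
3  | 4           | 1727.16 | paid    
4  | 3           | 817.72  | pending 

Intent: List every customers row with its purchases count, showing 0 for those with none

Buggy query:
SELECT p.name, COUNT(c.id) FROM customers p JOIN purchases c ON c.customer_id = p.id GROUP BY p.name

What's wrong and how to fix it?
Bug: An inner join excludes parents with zero children

Fix: Switch to LEFT JOIN to retain unmatched parent rows

Corrected query:
SELECT p.name, COUNT(c.id) FROM customers p LEFT JOIN purchases c ON c.customer_id = p.id GROUP BY p.name

Result:
name  | COUNT(c.id)
------+------------
Alice | 1          
Bob   | 1          
Dave  | 0          
Eve   | 2          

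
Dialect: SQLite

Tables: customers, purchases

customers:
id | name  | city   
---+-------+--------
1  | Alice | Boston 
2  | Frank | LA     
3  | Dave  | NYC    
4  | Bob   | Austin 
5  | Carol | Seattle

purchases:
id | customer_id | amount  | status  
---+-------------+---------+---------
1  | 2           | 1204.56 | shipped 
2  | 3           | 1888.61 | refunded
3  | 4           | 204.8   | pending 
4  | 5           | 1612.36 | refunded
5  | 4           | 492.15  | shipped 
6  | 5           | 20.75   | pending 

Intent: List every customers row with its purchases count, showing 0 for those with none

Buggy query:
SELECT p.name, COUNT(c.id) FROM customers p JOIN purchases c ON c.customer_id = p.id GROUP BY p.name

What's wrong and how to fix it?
Bug: INNER JOIN drops customers rows that have no matching purchases rows

Fix: Use LEFT JOIN so parents without children still appear (COUNT(c.id) gives 0)

Corrected query:
SELECT p.name, COUNT(c.id) FROM customers p LEFT JOIN purchases c ON c.customer_id = p.id GROUP BY p.name

Result:
name  | COUNT(c.id)
------+------------
Alice | 0          
Bob   | 2          
Carol | 2          
Dave  | 1          
Frank | 1          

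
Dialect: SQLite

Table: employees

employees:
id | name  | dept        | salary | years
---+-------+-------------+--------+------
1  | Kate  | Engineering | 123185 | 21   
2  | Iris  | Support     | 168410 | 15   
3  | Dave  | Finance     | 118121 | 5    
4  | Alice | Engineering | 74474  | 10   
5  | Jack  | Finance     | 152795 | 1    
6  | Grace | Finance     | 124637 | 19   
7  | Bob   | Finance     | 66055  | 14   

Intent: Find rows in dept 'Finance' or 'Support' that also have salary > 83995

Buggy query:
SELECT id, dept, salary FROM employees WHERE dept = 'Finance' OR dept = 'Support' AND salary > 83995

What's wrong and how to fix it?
Bug: Without parentheses, AND is evaluated before OR, so the salary filter only applies to the 'Support' branch

Fix: Add parentheses around the OR so the AND applies to both alternatives

Corrected query:
SELECT id, dept, salary FROM employees WHERE (dept = 'Finance' OR dept = 'Support') AND salary > 83995

Result:
id | dept    | salary
---+---------+-------
2  | Support | 168410
3  | Finance | 118121
5  | Finance | 152795
6  | Finance | 124637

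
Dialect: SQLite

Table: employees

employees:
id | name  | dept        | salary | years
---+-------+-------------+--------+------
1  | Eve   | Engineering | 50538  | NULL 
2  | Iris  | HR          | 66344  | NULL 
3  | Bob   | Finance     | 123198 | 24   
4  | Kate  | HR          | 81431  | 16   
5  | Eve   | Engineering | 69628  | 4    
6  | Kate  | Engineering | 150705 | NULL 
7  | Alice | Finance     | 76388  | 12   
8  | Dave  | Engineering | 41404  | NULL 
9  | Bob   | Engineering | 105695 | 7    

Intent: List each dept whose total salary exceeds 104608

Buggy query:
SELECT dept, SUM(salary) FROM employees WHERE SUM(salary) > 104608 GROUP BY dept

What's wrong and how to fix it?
Bug: Aggregate functions cannot appear in a WHERE clause

Fix: Move the aggregate condition to a HAVING clause

Corrected query:
SELECT dept, SUM(salary) FROM employees GROUP BY dept HAVING SUM(salary) > 104608

Result:
dept        | SUM(salary)
------------+------------
Engineering | 417970     
Finance     | 199586     
HR          | 147775     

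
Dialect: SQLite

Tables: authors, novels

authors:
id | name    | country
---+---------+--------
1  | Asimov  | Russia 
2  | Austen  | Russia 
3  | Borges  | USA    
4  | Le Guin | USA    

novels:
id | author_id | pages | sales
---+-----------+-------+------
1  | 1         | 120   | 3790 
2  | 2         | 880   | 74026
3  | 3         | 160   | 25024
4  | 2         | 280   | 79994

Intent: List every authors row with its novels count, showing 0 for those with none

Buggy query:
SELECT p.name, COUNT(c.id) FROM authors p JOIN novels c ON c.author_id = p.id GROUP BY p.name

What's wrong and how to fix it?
Bug: An inner join excludes parents with zero children

Fix: Switch to LEFT JOIN to retain unmatched parent rows

Corrected query:
SELECT p.name, COUNT(c.id) FROM authors p LEFT JOIN novels c ON c.author_id = p.id GROUP BY p.name

Result:
name    | COUNT(c.id)
--------+------------
Asimov  | 1          
Austen  | 2          
Borges  | 1          
Le Guin | 0          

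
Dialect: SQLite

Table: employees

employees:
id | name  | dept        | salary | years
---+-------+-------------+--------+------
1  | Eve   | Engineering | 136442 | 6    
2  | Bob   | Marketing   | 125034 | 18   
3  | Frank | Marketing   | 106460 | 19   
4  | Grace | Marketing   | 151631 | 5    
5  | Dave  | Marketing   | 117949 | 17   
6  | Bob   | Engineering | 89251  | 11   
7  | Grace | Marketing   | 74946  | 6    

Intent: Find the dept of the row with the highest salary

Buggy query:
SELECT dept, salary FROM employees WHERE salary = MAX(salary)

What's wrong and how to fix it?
Bug: WHERE is evaluated per row; an aggregate over the whole table isn't defined there

Fix: Use a subquery: WHERE salary = (SELECT MAX(salary) FROM employees)

Corrected query:
SELECT dept, salary FROM employees WHERE salary = (SELECT MAX(salary) FROM employees)

Result:
dept      | salary
----------+-------
Marketing | 151631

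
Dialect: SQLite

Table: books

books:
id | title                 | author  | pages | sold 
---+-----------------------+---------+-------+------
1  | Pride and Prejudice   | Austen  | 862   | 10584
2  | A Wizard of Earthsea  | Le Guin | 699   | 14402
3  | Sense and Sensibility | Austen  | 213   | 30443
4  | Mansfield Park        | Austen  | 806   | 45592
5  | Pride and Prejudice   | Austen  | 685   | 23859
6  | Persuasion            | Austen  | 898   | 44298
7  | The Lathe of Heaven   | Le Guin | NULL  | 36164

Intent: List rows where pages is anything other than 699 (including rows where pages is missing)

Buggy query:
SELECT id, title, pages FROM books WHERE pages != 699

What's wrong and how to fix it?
Bug: 'pages != 699' is unknown when pages is NULL, so NULL rows are silently excluded

Fix: Handle NULL separately with IS NULL alongside the inequality

Corrected query:
SELECT id, title, pages FROM books WHERE pages != 699 OR pages IS NULL

Result:
id | title                 | pages
---+-----------------------+------
1  | Pride and Prejudice   | 862  
3  | Sense and Sensibility | 213  
4  | Mansfield Park        | 806  
5  | Pride and Prejudice   | 685  
6  | Persuasion            | 898  
7  | The Lathe of Heaven   | NULL 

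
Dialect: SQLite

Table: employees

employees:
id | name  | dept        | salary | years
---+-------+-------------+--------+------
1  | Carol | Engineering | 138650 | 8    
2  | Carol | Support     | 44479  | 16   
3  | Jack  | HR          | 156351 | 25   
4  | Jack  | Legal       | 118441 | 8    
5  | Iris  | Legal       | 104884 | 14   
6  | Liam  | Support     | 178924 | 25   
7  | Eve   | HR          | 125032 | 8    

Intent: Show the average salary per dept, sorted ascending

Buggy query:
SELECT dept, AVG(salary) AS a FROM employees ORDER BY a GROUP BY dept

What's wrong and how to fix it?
Bug: ORDER BY appears before GROUP BY; SQL clause order requires GROUP BY first

Fix: Move ORDER BY to the end, after GROUP BY

Corrected query:
SELECT dept, AVG(salary) AS a FROM employees GROUP BY dept ORDER BY a

Result:
dept        | a       
------------+---------
Legal       | 111662.5
Support     | 111701.5
Engineering | 138650  
HR          | 140691.5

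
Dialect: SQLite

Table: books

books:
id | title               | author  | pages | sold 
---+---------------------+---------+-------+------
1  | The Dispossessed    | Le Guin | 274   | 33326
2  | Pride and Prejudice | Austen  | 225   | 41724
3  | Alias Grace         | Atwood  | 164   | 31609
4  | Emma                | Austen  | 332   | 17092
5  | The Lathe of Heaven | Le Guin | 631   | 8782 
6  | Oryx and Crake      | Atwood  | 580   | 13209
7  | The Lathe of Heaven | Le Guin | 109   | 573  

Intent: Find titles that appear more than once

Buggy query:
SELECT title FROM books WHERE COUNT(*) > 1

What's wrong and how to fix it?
Bug: WHERE can't reference COUNT(*); aggregates are computed after WHERE

Fix: GROUP BY title, then filter groups with HAVING COUNT(*) > 1

Corrected query:
SELECT title FROM books GROUP BY title HAVING COUNT(*) > 1

Result:
title              
-------------------
The Lathe of Heaven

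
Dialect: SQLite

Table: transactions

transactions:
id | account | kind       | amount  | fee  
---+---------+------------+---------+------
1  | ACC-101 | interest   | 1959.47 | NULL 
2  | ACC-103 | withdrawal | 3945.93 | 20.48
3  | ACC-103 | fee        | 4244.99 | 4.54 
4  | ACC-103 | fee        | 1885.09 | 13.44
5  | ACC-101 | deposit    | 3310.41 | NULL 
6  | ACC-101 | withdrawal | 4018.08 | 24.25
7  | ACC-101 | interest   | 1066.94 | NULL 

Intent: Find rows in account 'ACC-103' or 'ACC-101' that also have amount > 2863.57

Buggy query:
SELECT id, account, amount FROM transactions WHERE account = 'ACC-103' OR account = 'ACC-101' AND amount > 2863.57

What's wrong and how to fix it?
Bug: Without parentheses, AND is evaluated before OR, so the amount filter only applies to the 'ACC-101' branch

Fix: Add parentheses around the OR so the AND applies to both alternatives

Corrected query:
SELECT id, account, amount FROM transactions WHERE (account = 'ACC-103' OR account = 'ACC-101') AND amount > 2863.57

Result:
id | account | amount 
---+---------+--------
2  | ACC-103 | 3945.93
3  | ACC-103 | 4244.99
5  | ACC-101 | 3310.41
6  | ACC-101 | 4018.08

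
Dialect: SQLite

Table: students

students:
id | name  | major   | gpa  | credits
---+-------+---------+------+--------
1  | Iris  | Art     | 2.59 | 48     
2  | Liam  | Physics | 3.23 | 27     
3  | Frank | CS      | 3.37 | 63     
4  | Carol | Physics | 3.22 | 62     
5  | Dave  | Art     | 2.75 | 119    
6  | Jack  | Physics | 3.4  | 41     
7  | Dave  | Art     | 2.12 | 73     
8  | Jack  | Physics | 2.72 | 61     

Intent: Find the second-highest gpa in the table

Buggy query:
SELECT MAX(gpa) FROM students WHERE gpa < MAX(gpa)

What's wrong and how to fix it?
Bug: MAX(gpa) on the right of the comparison is an aggregate-in-WHERE error

Fix: Put the inner MAX in a scalar subquery

Corrected query:
SELECT MAX(gpa) FROM students WHERE gpa < (SELECT MAX(gpa) FROM students)

Result:
MAX(gpa)
--------
3.37    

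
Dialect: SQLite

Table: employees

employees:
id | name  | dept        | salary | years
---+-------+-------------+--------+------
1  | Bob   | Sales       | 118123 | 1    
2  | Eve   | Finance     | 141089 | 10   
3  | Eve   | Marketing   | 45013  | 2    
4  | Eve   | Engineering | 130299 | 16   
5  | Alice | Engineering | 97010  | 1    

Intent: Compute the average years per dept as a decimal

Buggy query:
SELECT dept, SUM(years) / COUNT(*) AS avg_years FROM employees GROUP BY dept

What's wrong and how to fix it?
Bug: Both operands are integers, so '/' performs integer division and truncates

Fix: Multiply by 1.0 (or CAST to REAL) to force floating-point division

Corrected query:
SELECT dept, SUM(years) * 1.0 / COUNT(*) AS avg_years FROM employees GROUP BY dept

Result:
dept        | avg_years
------------+----------
Engineering | 8.5      
Finance     | 10       
Marketing   | 2        
Sales       | 1        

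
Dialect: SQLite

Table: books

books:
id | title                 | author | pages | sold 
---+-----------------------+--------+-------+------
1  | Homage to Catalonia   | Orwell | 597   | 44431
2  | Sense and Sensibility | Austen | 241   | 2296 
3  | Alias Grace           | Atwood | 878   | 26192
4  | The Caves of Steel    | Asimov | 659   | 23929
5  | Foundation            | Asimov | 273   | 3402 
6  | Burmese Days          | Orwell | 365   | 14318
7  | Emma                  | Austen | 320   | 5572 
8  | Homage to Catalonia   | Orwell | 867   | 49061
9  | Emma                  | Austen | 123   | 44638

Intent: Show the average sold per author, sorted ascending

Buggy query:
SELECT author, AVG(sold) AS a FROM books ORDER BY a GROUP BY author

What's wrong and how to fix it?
Bug: ORDER BY appears before GROUP BY; SQL clause order requires GROUP BY first

Fix: Reorder: SELECT … FROM … GROUP BY … ORDER BY …

Corrected query:
SELECT author, AVG(sold) AS a FROM books GROUP BY author ORDER BY a

Result:
author | a           
-------+-------------
Asimov | 13665.5     
Austen | 17502       
Atwood | 26192       
Orwell | 35936.666667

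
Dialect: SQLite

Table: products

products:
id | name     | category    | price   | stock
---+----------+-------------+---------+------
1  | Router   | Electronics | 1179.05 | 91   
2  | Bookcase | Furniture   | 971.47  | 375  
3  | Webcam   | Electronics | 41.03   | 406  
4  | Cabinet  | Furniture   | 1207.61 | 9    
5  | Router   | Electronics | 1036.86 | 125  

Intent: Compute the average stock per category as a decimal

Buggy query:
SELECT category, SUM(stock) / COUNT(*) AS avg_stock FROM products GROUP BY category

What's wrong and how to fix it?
Bug: Both operands are integers, so '/' performs integer division and truncates

Fix: Cast one side to REAL so the division keeps the fractional part

Corrected query:
SELECT category, SUM(stock) * 1.0 / COUNT(*) AS avg_stock FROM products GROUP BY category

Result:
category    | avg_stock 
------------+-----------
Electronics | 207.333333
Furniture   | 192       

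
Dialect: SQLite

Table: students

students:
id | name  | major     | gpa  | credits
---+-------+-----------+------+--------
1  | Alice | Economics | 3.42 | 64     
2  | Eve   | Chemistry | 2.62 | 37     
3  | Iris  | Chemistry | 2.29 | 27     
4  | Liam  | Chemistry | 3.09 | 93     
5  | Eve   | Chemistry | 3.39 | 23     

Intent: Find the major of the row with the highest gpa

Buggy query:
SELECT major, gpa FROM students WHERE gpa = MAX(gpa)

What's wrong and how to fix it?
Bug: MAX(gpa) is an aggregate and cannot be used directly in WHERE

Fix: Use a subquery: WHERE gpa = (SELECT MAX(gpa) FROM students)

Corrected query:
SELECT major, gpa FROM students WHERE gpa = (SELECT MAX(gpa) FROM students)

Result:
major     | gpa 
----------+-----
Economics | 3.42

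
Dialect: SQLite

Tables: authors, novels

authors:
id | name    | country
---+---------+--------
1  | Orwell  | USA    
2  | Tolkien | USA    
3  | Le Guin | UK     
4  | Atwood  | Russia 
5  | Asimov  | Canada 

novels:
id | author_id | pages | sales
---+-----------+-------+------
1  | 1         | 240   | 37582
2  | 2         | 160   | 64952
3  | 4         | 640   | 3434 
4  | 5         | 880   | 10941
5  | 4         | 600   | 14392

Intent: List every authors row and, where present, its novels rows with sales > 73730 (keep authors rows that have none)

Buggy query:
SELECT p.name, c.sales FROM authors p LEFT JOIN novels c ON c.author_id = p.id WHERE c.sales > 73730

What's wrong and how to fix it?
Bug: A WHERE condition on the right-hand table after LEFT JOIN drops unmatched parents

Fix: Put 'c.sales > 73730' in the JOIN's ON clause instead of WHERE

Corrected query:
SELECT p.name, c.sales FROM authors p LEFT JOIN novels c ON c.author_id = p.id AND c.sales > 73730

Result:
name    | sales
--------+------
Orwell  | NULL 
Tolkien | NULL 
Le Guin | NULL 
Atwood  | NULL 
Asimov  | NULL 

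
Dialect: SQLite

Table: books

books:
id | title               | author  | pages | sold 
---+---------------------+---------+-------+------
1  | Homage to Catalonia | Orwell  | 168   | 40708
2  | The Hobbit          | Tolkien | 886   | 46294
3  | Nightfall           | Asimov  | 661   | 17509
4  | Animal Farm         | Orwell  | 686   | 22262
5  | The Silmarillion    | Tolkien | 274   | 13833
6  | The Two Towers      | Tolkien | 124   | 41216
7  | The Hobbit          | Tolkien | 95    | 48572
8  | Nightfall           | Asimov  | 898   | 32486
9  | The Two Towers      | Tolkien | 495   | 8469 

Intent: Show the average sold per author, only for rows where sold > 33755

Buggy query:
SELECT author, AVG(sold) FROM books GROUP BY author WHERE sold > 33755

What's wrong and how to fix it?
Bug: Row-level WHERE must come before GROUP BY in the clause order

Fix: Place WHERE between FROM and GROUP BY

Corrected query:
SELECT author, AVG(sold) FROM books WHERE sold > 33755 GROUP BY author

Result:
author  | AVG(sold)   
--------+-------------
Orwell  | 40708       
Tolkien | 45360.666667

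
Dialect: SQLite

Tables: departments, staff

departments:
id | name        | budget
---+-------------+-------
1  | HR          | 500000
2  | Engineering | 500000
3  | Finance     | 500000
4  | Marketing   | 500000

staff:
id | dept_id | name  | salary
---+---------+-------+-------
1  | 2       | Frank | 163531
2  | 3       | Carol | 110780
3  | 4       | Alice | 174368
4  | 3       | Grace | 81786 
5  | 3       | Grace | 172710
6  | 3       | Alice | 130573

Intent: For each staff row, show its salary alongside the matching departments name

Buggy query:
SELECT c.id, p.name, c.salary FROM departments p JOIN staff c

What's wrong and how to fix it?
Bug: Missing join condition: each staff row is matched to all departments rows instead of just its own

Fix: Add ON c.dept_id = p.id to the JOIN

Corrected query:
SELECT c.id, p.name, c.salary FROM departments p JOIN staff c ON c.dept_id = p.id

Result:
id | name        | salary
---+-------------+-------
1  | Engineering | 163531
2  | Finance     | 110780
3  | Marketing   | 174368
4  | Finance     | 81786 
5  | Finance     | 172710
6  | Finance     | 130573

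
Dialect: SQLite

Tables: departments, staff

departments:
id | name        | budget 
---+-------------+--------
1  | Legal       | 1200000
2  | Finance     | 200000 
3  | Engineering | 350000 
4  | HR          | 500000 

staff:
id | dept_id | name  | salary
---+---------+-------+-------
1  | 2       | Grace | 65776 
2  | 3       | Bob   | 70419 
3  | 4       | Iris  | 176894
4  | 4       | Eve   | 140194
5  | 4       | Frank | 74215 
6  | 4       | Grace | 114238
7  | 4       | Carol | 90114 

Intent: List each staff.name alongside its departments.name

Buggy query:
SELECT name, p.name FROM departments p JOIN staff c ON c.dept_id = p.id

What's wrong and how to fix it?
Bug: 'name' exists in both joined tables, so the database can't tell which one is meant

Fix: Prefix ambiguous columns with the table alias

Corrected query:
SELECT c.name, p.name FROM departments p JOIN staff c ON c.dept_id = p.id

Result:
name  | name       
------+------------
Grace | Finance    
Bob   | Engineering
Iris  | HR         
Eve   | HR         
Frank | HR         
Grace | HR         
Carol | HR         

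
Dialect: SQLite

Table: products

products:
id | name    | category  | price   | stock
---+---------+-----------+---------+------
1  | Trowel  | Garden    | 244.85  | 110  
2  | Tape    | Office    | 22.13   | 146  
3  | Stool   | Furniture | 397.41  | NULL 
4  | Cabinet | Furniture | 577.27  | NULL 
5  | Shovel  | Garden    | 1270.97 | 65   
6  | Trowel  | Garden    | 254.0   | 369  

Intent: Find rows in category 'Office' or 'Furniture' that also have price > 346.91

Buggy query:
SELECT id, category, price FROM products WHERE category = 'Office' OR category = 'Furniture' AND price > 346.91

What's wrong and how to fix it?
Bug: Without parentheses, AND is evaluated before OR, so the price filter only applies to the 'Furniture' branch

Fix: Add parentheses around the OR so the AND applies to both alternatives

Corrected query:
SELECT id, category, price FROM products WHERE (category = 'Office' OR category = 'Furniture') AND price > 346.91

Result:
id | category  | price 
---+-----------+-------
3  | Furniture | 397.41
4  | Furniture | 577.27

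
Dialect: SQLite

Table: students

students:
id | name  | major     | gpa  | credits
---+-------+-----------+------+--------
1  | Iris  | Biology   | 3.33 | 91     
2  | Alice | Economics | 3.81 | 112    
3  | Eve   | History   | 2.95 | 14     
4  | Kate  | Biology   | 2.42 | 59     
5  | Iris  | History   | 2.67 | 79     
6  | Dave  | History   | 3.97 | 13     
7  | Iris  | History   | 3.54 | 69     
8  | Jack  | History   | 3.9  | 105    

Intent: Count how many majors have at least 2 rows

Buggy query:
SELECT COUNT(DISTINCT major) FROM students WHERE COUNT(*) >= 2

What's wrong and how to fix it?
Bug: WHERE filters individual rows, not groups, so a group-level COUNT is invalid there

Fix: Use a subquery that GROUPs and filters with HAVING, then count its rows

Corrected query:
SELECT COUNT(*) FROM (SELECT major FROM students GROUP BY major HAVING COUNT(*) >= 2)

Result:
COUNT(*)
--------
2       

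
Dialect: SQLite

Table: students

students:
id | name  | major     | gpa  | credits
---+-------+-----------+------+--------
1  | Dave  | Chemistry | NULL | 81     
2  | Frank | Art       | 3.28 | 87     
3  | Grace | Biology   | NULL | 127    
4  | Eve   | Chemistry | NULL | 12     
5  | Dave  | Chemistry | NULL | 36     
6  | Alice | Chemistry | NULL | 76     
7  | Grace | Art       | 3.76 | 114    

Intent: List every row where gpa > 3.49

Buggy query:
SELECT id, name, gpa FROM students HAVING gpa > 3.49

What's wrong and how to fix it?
Bug: This is a non-aggregate query (no GROUP BY, no aggregates), so in SQLite the HAVING clause is invalid here; a row-level condition belongs in WHERE

Fix: Replace HAVING with WHERE since the condition applies to individual rows

Corrected query:
SELECT id, name, gpa FROM students WHERE gpa > 3.49

Result:
id | name  | gpa 
---+-------+-----
7  | Grace | 3.76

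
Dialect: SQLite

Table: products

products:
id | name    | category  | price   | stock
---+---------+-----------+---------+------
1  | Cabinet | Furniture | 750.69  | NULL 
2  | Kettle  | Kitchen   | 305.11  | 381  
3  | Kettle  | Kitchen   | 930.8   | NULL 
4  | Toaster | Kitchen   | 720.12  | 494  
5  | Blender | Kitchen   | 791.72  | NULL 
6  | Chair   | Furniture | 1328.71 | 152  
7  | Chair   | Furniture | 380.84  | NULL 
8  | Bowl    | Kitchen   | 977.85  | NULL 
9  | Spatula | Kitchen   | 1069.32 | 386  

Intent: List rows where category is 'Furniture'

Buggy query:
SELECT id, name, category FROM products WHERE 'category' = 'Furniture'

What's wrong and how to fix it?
Bug: Single quotes denote string literals in SQL; the column name is being compared as a constant string

Fix: Remove the quotes around the column name (or use double quotes for an identifier)

Corrected query:
SELECT id, name, category FROM products WHERE category = 'Furniture'

Result:
id | name    | category 
---+---------+----------
1  | Cabinet | Furniture
6  | Chair   | Furniture
7  | Chair   | Furniture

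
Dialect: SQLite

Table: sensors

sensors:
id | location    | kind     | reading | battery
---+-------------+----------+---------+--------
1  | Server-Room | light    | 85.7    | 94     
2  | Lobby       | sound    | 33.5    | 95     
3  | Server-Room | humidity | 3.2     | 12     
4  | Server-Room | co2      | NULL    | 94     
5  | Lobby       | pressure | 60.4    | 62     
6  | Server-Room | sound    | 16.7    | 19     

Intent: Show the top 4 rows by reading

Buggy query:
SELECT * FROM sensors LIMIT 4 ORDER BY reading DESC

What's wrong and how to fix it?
Bug: ORDER BY cannot follow LIMIT; LIMIT is the final clause

Fix: Swap the clauses: ORDER BY first, then LIMIT

Corrected query:
SELECT * FROM sensors ORDER BY reading DESC LIMIT 4

Result:
id | location    | kind     | reading | battery
---+-------------+----------+---------+--------
1  | Server-Room | light    | 85.7    | 94     
5  | Lobby       | pressure | 60.4    | 62     
2  | Lobby       | sound    | 33.5    | 95     
6  | Server-Room | sound    | 16.7    | 19     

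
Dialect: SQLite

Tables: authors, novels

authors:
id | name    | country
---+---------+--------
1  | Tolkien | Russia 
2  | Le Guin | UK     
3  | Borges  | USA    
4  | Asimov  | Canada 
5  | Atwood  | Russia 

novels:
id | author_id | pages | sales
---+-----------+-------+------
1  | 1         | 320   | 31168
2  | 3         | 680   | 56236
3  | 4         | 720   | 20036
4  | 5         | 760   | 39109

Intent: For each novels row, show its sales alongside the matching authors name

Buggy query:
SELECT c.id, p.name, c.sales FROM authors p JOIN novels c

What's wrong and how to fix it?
Bug: JOIN with no ON clause produces a cartesian product; every novels row pairs with every authors row

Fix: Specify the join condition linking the foreign key to the parent id

Corrected query:
SELECT c.id, p.name, c.sales FROM authors p JOIN novels c ON c.author_id = p.id

Result:
id | name    | sales
---+---------+------
1  | Tolkien | 31168
2  | Borges  | 56236
3  | Asimov  | 20036
4  | Atwood  | 39109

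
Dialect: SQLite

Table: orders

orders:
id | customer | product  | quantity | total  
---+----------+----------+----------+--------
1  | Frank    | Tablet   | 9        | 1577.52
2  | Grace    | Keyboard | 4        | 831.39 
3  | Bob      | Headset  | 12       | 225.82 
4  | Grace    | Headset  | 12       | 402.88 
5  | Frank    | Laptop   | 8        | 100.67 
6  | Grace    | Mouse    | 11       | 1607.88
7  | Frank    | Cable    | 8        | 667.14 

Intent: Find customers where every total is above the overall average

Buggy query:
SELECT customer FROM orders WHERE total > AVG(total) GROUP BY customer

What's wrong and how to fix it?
Bug: WHERE evaluates per row before aggregation, so AVG() is unavailable

Fix: Use a subquery for AVG and a HAVING MIN(...) filter so the condition holds for every row in the group

Corrected query:
SELECT customer FROM orders GROUP BY customer HAVING MIN(total) > (SELECT AVG(total) FROM orders)

Result:
(no rows)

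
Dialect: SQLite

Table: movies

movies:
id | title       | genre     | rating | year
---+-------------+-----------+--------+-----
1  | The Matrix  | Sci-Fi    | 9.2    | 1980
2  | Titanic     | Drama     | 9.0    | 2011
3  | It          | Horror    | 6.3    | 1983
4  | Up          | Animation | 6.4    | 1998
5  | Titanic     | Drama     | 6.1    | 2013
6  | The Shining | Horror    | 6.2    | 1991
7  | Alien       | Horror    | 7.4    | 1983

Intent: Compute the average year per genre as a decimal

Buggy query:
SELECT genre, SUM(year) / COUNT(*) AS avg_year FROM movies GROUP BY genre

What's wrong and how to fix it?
Bug: SUM(year) and COUNT(*) are both integers; the division truncates the fractional part

Fix: Multiply by 1.0 (or CAST to REAL) to force floating-point division

Corrected query:
SELECT genre, SUM(year) * 1.0 / COUNT(*) AS avg_year FROM movies GROUP BY genre

Result:
genre     | avg_year   
----------+------------
Animation | 1998       
Drama     | 2012       
Horror    | 1985.666667
Sci-Fi    | 1980       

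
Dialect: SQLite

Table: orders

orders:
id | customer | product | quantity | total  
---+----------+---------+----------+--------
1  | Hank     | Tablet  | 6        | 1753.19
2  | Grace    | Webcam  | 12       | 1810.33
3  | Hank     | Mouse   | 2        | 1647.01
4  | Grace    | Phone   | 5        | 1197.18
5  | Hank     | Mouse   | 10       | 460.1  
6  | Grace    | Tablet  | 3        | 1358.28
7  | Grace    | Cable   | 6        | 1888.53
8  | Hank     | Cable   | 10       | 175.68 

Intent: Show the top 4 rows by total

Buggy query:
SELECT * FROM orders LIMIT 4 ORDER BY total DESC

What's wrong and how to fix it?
Bug: ORDER BY cannot follow LIMIT; LIMIT is the final clause

Fix: Swap the clauses: ORDER BY first, then LIMIT

Corrected query:
SELECT * FROM orders ORDER BY total DESC LIMIT 4

Result:
id | customer | product | quantity | total  
---+----------+---------+----------+--------
7  | Grace    | Cable   | 6        | 1888.53
2  | Grace    | Webcam  | 12       | 1810.33
1  | Hank     | Tablet  | 6        | 1753.19
3  | Hank     | Mouse   | 2        | 1647.01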